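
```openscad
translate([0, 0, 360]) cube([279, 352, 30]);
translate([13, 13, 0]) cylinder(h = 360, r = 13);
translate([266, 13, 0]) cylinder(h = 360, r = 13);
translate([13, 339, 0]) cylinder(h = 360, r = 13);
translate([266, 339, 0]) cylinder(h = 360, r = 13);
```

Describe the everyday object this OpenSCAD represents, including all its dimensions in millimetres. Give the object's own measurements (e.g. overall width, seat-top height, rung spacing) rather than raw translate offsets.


A four-legged stool. The seat is a 279×352×30 mm slab whose top surface is at z = 390 mm; four round legs, each 26 mm in diameter, run from the floor (z = 0) to the underside of the seat, each leg's axis is inset half a diameter from the nearest pair of seat edges (so the leg's bounding box is flush with the corner).


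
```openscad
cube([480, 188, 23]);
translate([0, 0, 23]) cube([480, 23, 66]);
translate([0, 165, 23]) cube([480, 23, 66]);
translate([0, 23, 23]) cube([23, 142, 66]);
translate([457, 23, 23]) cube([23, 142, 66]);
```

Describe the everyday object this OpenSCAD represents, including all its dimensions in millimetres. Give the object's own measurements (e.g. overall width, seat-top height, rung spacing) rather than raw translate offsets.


An open-topped rectangular box: outside dimensions 480×188×89 mm, with a uniform wall and base thickness of 23 mm. The base is a full 480×188 slab on the floor; four walls sit on top of the base. The front and back walls (the −y and +y sides) span the full width; the two side walls fit between them.


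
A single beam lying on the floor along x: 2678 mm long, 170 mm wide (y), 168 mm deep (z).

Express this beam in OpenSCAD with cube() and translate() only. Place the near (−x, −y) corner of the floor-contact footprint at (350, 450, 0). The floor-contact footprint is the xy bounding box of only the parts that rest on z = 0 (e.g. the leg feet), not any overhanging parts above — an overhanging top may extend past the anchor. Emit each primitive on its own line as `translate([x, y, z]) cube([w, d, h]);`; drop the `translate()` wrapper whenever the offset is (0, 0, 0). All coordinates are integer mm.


translate([350, 450, 0]) cube([2678, 170, 168]);


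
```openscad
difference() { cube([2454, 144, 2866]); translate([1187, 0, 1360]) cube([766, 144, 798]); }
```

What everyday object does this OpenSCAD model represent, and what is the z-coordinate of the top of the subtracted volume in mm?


A wall with a window opening. The window head height is 2158 mm.

A wall with a rectangular opening subtracted — a window. Sill at z = 1360, opening 798 mm tall, so the head is at 1360 + 798 = 2158 mm.


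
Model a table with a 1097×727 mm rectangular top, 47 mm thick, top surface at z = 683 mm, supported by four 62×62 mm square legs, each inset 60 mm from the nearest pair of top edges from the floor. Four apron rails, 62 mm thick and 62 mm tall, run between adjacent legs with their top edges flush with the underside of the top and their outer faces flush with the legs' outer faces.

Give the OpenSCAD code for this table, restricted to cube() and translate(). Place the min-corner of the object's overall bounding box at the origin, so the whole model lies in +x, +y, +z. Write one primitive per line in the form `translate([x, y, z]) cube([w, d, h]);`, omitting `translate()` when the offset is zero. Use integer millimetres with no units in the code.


translate([0, 0, 636]) cube([1097, 727, 47]);
translate([60, 60, 0]) cube([62, 62, 636]);
translate([975, 60, 0]) cube([62, 62, 636]);
translate([60, 605, 0]) cube([62, 62, 636]);
translate([975, 605, 0]) cube([62, 62, 636]);
translate([122, 60, 574]) cube([853, 62, 62]);
translate([122, 605, 574]) cube([853, 62, 62]);
translate([60, 122, 574]) cube([62, 483, 62]);
translate([975, 122, 574]) cube([62, 483, 62]);


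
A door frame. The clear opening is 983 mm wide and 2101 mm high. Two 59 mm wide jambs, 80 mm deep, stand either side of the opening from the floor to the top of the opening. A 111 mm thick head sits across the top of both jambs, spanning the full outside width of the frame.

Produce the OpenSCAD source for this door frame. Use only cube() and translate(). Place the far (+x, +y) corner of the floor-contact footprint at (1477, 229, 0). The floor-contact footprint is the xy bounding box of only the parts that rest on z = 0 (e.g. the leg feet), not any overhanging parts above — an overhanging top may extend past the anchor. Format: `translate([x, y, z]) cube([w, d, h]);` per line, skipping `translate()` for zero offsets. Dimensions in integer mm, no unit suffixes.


translate([376, 149, 0]) cube([59, 80, 2101]);
translate([1418, 149, 0]) cube([59, 80, 2101]);
translate([376, 149, 2101]) cube([1101, 80, 111]);


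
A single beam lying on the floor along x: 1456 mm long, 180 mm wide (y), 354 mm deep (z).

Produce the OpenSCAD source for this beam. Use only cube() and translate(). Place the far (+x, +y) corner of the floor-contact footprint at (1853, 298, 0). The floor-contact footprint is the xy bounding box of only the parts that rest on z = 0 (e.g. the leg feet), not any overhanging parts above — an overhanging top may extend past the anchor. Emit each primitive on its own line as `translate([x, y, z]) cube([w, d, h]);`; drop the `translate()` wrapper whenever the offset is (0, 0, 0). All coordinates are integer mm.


translate([397, 118, 0]) cube([1456, 180, 354]);


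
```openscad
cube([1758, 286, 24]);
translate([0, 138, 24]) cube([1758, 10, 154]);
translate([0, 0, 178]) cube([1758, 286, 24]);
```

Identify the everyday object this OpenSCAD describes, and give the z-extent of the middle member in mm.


An I-beam. The web height is 154 mm.

Two wide flanges with a thin centred web — an I-beam. Overall 202 mm minus two 24 mm flanges gives a web of 202 − 2·24 = 154 mm.


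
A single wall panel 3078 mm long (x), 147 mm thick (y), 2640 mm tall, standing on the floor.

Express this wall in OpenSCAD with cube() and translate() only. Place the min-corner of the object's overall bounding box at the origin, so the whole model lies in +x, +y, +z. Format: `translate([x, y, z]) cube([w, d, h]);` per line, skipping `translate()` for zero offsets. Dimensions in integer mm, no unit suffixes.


cube([3078, 147, 2640]);


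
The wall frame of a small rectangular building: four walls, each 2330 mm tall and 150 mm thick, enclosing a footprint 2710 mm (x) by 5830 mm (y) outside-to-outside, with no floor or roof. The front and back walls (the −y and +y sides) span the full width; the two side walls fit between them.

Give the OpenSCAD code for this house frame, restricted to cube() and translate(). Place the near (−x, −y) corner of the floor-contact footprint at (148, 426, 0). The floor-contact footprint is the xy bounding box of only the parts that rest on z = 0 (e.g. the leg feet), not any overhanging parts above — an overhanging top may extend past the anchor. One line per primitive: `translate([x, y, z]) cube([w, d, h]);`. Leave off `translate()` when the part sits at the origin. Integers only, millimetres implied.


translate([148, 426, 0]) cube([2710, 150, 2330]);
translate([148, 6106, 0]) cube([2710, 150, 2330]);
translate([148, 576, 0]) cube([150, 5530, 2330]);
translate([2708, 576, 0]) cube([150, 5530, 2330]);


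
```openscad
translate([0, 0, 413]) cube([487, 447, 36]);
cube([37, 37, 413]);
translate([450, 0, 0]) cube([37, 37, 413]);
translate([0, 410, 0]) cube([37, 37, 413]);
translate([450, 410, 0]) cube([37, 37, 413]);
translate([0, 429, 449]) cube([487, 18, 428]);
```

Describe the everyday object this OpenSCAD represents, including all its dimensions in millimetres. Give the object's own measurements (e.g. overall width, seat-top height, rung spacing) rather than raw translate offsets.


A chair. The seat is a 487×447×36 mm slab with its top at z = 449 mm, on four 37×37 mm corner legs (flush with the seat edges, standing on z = 0). A flat backrest 18 mm thick, 428 mm tall, spans the full seat width and rises from the seat top along its +y edge, rear face flush with the rear of the seat.


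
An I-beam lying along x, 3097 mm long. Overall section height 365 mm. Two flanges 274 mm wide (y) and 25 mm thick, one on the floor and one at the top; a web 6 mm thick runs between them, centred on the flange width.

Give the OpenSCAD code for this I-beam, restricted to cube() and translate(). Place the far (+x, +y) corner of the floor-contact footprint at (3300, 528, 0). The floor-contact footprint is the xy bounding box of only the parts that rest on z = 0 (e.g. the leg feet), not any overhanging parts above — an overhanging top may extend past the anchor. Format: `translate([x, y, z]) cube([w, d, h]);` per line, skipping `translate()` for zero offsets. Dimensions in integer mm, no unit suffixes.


translate([203, 254, 0]) cube([3097, 274, 25]);
translate([203, 388, 25]) cube([3097, 6, 315]);
translate([203, 254, 340]) cube([3097, 274, 25]);


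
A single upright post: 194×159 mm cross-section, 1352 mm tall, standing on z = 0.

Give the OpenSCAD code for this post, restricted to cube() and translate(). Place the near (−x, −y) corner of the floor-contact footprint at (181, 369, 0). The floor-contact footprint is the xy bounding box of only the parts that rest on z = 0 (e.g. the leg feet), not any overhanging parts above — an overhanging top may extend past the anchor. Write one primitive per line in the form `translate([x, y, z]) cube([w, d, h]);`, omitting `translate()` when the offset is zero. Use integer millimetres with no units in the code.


translate([181, 369, 0]) cube([194, 159, 1352]);


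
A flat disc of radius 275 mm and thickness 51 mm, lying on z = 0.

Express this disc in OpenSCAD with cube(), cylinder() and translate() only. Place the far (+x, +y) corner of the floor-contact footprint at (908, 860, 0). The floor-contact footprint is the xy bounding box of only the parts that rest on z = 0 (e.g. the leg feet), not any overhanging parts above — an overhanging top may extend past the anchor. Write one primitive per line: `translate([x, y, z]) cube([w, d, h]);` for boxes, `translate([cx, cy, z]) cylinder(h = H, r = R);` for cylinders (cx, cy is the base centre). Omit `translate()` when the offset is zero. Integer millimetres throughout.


translate([633, 585, 0]) cylinder(h = 51, r = 275);


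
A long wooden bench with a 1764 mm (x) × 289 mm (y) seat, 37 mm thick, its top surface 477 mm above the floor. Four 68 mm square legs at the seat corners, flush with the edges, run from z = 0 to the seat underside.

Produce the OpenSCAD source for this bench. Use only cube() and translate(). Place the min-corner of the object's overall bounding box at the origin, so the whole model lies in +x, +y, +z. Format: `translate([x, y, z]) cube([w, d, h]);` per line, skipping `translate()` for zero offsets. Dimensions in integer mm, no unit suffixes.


translate([0, 0, 440]) cube([1764, 289, 37]);
cube([68, 68, 440]);
translate([0, 221, 0]) cube([68, 68, 440]);
translate([1696, 0, 0]) cube([68, 68, 440]);
translate([1696, 221, 0]) cube([68, 68, 440]);


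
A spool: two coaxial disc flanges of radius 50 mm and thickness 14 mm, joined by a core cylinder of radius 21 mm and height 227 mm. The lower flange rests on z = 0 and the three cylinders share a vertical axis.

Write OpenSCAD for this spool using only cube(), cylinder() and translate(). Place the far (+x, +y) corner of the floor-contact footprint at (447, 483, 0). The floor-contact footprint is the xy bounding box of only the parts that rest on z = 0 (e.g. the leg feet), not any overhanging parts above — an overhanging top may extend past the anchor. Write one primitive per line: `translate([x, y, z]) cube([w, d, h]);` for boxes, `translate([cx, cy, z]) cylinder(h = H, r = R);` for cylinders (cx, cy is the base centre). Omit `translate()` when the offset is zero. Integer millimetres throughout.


translate([397, 433, 0]) cylinder(h = 14, r = 50);
translate([397, 433, 14]) cylinder(h = 227, r = 21);
translate([397, 433, 241]) cylinder(h = 14, r = 50);


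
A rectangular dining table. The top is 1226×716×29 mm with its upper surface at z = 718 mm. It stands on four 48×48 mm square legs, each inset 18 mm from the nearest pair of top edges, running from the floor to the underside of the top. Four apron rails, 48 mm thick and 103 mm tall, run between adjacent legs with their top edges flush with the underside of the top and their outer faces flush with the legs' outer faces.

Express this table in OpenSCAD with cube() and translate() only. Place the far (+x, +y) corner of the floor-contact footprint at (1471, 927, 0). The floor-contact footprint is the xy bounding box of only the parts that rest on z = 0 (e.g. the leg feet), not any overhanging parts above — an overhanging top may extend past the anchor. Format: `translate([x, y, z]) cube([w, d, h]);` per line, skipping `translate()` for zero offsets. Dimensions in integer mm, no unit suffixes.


translate([263, 229, 689]) cube([1226, 716, 29]);
translate([281, 247, 0]) cube([48, 48, 689]);
translate([1423, 247, 0]) cube([48, 48, 689]);
translate([281, 879, 0]) cube([48, 48, 689]);
translate([1423, 879, 0]) cube([48, 48, 689]);
translate([329, 247, 586]) cube([1094, 48, 103]);
translate([329, 879, 586]) cube([1094, 48, 103]);
translate([281, 295, 586]) cube([48, 584, 103]);
translate([1423, 295, 586]) cube([48, 584, 103]);


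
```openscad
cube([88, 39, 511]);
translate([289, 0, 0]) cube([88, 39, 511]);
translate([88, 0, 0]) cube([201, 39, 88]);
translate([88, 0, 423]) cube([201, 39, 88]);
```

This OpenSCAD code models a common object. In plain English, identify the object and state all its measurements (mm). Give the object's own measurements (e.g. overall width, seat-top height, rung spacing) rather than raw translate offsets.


A rectangular picture frame lying in the x–z plane (depth along y). The opening is 201 mm wide (x) by 335 mm tall (z), surrounded by a border 88 mm wide on all four sides. The frame is 39 mm deep and is made of two full-height vertical stiles with two horizontal rails fitted between them.


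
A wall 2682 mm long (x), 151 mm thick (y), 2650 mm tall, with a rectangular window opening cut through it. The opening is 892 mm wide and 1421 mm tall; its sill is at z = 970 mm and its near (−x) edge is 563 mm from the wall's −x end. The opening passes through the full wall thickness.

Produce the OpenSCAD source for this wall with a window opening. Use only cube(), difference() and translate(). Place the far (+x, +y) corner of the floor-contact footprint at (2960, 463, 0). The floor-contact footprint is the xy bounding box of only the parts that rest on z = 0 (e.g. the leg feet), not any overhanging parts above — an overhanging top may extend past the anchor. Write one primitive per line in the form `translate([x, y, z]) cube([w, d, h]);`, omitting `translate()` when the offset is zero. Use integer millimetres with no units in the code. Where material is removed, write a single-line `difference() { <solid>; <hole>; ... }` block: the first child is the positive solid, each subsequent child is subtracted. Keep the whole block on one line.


difference() { translate([278, 312, 0]) cube([2682, 151, 2650]); translate([841, 312, 970]) cube([892, 151, 1421]); }


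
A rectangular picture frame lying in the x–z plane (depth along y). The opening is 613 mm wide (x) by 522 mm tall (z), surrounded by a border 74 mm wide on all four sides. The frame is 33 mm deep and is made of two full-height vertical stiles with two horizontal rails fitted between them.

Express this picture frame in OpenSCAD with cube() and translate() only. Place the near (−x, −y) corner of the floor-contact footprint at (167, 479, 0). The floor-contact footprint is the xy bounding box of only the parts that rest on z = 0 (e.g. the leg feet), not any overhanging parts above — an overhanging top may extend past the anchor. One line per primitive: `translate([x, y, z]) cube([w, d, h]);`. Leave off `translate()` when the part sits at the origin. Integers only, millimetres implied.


translate([167, 479, 0]) cube([74, 33, 670]);
translate([854, 479, 0]) cube([74, 33, 670]);
translate([241, 479, 0]) cube([613, 33, 74]);
translate([241, 479, 596]) cube([613, 33, 74]);


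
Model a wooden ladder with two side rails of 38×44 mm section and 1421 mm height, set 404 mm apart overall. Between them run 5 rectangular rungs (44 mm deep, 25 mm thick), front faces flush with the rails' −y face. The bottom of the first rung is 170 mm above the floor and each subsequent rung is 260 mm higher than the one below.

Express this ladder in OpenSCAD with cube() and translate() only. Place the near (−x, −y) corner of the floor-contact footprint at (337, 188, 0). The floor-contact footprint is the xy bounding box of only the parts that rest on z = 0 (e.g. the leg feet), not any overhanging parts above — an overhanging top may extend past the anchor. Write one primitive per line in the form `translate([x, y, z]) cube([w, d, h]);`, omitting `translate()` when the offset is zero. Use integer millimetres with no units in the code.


// rung span = 404 - 2*38 = 328
// rung[k] z = 170 + k*260
translate([337, 188, 0]) cube([38, 44, 1421]);
translate([703, 188, 0]) cube([38, 44, 1421]);
translate([375, 188, 170]) cube([328, 44, 25]);
translate([375, 188, 430]) cube([328, 44, 25]);
translate([375, 188, 690]) cube([328, 44, 25]);
translate([375, 188, 950]) cube([328, 44, 25]);
translate([375, 188, 1210]) cube([328, 44, 25]);


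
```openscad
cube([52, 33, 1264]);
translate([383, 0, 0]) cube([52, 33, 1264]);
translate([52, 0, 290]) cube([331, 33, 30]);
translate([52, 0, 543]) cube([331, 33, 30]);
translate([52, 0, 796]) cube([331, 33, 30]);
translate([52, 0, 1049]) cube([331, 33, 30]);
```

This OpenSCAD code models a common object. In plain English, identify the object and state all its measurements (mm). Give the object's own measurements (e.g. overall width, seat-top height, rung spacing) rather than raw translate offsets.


A straight ladder. Two 52×33 mm vertical rails, 1264 mm tall, stand 435 mm apart (outside-to-outside) with their front faces coplanar on the −y side. 4 rungs, each 33 mm deep and 30 mm tall, span between the inner faces of the rails, front faces flush with the rails. The lowest rung's underside is at z = 290 mm and rungs are spaced 253 mm apart (underside to underside).


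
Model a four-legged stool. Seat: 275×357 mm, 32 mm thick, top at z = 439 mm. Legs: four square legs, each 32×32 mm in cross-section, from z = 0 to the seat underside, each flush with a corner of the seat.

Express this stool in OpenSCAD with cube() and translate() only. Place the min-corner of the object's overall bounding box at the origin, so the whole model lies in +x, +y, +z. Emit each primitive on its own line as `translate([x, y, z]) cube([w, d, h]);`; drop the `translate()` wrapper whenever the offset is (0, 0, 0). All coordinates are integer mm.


// leg_h = 439 - 32 = 407
translate([0, 0, 407]) cube([275, 357, 32]);
cube([32, 32, 407]);
translate([243, 0, 0]) cube([32, 32, 407]);
translate([0, 325, 0]) cube([32, 32, 407]);
translate([243, 325, 0]) cube([32, 32, 407]);


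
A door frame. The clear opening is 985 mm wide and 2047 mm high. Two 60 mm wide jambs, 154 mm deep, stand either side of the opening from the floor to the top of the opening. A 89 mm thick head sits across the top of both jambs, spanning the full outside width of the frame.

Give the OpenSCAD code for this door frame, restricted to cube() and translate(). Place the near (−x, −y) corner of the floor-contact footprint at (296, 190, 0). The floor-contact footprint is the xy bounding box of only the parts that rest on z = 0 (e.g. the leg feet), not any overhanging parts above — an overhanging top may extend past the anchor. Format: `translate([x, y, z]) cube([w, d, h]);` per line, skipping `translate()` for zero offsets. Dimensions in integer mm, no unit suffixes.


translate([296, 190, 0]) cube([60, 154, 2047]);
translate([1341, 190, 0]) cube([60, 154, 2047]);
translate([296, 190, 2047]) cube([1105, 154, 89]);


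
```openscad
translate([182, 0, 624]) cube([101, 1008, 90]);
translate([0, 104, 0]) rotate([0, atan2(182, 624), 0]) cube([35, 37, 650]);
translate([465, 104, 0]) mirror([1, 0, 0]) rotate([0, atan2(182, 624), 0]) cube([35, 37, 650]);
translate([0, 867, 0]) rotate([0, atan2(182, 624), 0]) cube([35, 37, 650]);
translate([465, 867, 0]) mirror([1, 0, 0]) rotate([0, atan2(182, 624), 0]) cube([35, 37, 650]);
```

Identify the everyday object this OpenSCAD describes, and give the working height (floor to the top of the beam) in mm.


A sawhorse. The overall height is 714 mm.

A beam across two mirrored pairs of raked legs — a sawhorse. The beam's underside is at z = 624 (matching the legs' vertical rise in atan2(182, 624)) and the beam is 90 mm tall, so its top is at 624 + 90 = 714 mm. The raked legs top out at the beam's underside, so that is the highest point.


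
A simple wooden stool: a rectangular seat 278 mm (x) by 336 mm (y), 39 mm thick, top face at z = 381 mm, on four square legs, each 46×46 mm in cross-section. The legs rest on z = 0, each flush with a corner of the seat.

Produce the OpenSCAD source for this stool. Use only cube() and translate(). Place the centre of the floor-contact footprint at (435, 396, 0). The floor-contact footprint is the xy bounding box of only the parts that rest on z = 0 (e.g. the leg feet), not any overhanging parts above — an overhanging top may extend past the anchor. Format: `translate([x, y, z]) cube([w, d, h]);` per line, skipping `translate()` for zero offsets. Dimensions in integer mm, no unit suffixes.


translate([296, 228, 342]) cube([278, 336, 39]);
translate([296, 228, 0]) cube([46, 46, 342]);
translate([528, 228, 0]) cube([46, 46, 342]);
translate([296, 518, 0]) cube([46, 46, 342]);
translate([528, 518, 0]) cube([46, 46, 342]);


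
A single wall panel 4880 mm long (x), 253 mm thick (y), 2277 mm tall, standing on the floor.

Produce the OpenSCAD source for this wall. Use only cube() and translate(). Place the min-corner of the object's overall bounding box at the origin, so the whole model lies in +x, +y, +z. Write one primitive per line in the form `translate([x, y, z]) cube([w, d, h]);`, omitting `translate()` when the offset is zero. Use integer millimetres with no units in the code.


cube([4880, 253, 2277]);


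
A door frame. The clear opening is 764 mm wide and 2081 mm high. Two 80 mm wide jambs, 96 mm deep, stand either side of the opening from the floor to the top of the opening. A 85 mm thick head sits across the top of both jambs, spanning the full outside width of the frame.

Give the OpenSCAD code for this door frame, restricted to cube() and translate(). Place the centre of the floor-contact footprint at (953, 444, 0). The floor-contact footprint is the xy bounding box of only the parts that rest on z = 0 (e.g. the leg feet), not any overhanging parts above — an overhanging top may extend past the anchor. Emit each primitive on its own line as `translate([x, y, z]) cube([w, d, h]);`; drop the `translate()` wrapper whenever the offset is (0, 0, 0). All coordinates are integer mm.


translate([491, 396, 0]) cube([80, 96, 2081]);
translate([1335, 396, 0]) cube([80, 96, 2081]);
translate([491, 396, 2081]) cube([924, 96, 85]);


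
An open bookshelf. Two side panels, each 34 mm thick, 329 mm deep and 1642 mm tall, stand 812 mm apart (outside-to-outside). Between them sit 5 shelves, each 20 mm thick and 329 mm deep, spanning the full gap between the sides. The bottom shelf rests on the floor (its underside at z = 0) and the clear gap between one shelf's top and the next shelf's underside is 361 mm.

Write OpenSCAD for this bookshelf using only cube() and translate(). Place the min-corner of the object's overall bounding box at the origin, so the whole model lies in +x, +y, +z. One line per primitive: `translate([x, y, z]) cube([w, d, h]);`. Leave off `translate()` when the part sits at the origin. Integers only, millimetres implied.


cube([34, 329, 1642]);
translate([778, 0, 0]) cube([34, 329, 1642]);
translate([34, 0, 0]) cube([744, 329, 20]);
translate([34, 0, 381]) cube([744, 329, 20]);
translate([34, 0, 762]) cube([744, 329, 20]);
translate([34, 0, 1143]) cube([744, 329, 20]);
translate([34, 0, 1524]) cube([744, 329, 20]);


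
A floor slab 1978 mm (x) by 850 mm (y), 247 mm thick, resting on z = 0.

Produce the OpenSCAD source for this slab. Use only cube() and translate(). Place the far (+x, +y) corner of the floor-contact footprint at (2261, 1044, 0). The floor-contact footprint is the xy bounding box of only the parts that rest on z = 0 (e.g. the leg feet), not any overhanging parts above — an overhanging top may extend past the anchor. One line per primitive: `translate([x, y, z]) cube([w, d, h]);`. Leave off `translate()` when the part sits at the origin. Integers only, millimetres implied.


translate([283, 194, 0]) cube([1978, 850, 247]);


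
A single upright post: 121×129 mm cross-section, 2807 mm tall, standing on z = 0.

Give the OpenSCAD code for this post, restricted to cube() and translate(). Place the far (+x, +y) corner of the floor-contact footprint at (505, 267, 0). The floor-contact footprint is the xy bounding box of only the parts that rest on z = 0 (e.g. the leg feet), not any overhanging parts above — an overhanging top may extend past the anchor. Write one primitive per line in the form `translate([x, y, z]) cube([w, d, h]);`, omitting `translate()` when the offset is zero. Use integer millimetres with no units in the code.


translate([384, 138, 0]) cube([121, 129, 2807]);


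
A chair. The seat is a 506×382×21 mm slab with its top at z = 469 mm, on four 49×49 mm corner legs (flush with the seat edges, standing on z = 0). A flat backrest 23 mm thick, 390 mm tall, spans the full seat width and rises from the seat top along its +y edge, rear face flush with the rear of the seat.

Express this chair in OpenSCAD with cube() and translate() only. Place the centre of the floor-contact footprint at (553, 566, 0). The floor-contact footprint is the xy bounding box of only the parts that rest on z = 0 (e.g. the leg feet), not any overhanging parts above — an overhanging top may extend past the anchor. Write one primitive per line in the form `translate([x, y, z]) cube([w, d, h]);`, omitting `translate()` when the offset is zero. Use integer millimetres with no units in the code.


// leg_h = 469 - 21 = 448
translate([300, 375, 448]) cube([506, 382, 21]);
translate([300, 375, 0]) cube([49, 49, 448]);
translate([757, 375, 0]) cube([49, 49, 448]);
translate([300, 708, 0]) cube([49, 49, 448]);
translate([757, 708, 0]) cube([49, 49, 448]);
translate([300, 734, 469]) cube([506, 23, 390]);


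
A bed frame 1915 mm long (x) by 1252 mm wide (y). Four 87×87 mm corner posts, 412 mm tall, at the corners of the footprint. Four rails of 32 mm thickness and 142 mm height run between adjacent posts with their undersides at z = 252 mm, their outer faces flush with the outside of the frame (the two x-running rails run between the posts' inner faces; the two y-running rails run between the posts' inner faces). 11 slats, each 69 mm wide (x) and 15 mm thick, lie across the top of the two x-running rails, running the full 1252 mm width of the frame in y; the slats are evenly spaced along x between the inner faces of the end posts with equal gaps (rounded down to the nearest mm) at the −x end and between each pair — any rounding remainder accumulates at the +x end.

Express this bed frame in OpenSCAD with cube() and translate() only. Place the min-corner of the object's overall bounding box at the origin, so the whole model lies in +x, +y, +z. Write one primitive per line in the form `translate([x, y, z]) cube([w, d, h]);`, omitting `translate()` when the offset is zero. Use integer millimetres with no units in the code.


cube([87, 87, 412]);
translate([0, 1165, 0]) cube([87, 87, 412]);
translate([1828, 0, 0]) cube([87, 87, 412]);
translate([1828, 1165, 0]) cube([87, 87, 412]);
translate([87, 0, 252]) cube([1741, 32, 142]);
translate([87, 1220, 252]) cube([1741, 32, 142]);
translate([0, 87, 252]) cube([32, 1078, 142]);
translate([1883, 87, 252]) cube([32, 1078, 142]);
translate([168, 0, 394]) cube([69, 1252, 15]);
translate([318, 0, 394]) cube([69, 1252, 15]);
translate([468, 0, 394]) cube([69, 1252, 15]);
translate([618, 0, 394]) cube([69, 1252, 15]);
translate([768, 0, 394]) cube([69, 1252, 15]);
translate([918, 0, 394]) cube([69, 1252, 15]);
translate([1068, 0, 394]) cube([69, 1252, 15]);
translate([1218, 0, 394]) cube([69, 1252, 15]);
translate([1368, 0, 394]) cube([69, 1252, 15]);
translate([1518, 0, 394]) cube([69, 1252, 15]);
translate([1668, 0, 394]) cube([69, 1252, 15]);


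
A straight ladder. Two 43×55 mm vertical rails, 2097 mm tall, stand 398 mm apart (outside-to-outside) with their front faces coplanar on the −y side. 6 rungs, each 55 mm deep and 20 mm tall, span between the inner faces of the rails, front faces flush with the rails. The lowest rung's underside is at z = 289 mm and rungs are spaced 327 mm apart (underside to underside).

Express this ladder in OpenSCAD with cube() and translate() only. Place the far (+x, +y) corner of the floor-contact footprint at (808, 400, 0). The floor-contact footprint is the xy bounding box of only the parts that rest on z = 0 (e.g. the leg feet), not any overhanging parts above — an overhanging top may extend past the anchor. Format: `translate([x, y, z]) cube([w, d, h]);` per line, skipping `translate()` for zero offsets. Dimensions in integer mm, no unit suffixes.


translate([410, 345, 0]) cube([43, 55, 2097]);
translate([765, 345, 0]) cube([43, 55, 2097]);
translate([453, 345, 289]) cube([312, 55, 20]);
translate([453, 345, 616]) cube([312, 55, 20]);
translate([453, 345, 943]) cube([312, 55, 20]);
translate([453, 345, 1270]) cube([312, 55, 20]);
translate([453, 345, 1597]) cube([312, 55, 20]);
translate([453, 345, 1924]) cube([312, 55, 20]);


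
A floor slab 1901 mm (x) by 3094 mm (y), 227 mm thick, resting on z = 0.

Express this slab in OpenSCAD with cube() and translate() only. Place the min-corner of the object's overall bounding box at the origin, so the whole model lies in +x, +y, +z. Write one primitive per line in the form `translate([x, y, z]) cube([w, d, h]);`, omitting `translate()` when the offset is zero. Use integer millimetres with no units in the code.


cube([1901, 3094, 227]);


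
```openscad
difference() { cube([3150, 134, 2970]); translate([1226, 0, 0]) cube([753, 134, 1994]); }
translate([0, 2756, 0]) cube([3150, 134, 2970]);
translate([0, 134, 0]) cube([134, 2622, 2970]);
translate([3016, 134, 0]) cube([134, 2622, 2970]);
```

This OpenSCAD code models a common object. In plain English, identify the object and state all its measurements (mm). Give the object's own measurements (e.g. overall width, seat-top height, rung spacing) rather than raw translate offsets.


A single room: four walls, each 2970 mm tall and 134 mm thick, enclosing an outside footprint 3150×2890 mm (x × y), no floor or roof. The front and back walls (−y and +y sides) run the full x-width; the side walls fit between their inner faces. A door opening 753 mm wide and 1994 mm tall is cut through the front wall from the floor up, its −x edge 1226 mm from the wall's −x end.


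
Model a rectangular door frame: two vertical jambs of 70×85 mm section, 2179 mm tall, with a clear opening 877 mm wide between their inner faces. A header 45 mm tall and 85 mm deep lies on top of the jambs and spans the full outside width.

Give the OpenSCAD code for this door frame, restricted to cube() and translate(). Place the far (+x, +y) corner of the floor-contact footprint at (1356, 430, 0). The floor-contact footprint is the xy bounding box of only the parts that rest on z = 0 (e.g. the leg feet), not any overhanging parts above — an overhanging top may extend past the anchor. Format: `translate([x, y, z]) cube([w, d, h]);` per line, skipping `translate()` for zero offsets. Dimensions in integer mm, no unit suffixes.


translate([339, 345, 0]) cube([70, 85, 2179]);
translate([1286, 345, 0]) cube([70, 85, 2179]);
translate([339, 345, 2179]) cube([1017, 85, 45]);


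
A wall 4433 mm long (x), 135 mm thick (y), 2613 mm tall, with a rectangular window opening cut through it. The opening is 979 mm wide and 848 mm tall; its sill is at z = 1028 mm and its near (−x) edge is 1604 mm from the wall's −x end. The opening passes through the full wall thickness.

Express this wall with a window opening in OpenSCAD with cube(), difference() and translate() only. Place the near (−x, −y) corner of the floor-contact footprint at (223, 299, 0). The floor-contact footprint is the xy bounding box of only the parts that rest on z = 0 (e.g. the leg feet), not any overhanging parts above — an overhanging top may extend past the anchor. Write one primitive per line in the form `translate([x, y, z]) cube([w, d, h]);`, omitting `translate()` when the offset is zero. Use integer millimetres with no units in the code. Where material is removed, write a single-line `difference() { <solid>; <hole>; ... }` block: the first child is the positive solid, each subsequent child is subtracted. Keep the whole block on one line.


difference() { translate([223, 299, 0]) cube([4433, 135, 2613]); translate([1827, 299, 1028]) cube([979, 135, 848]); }


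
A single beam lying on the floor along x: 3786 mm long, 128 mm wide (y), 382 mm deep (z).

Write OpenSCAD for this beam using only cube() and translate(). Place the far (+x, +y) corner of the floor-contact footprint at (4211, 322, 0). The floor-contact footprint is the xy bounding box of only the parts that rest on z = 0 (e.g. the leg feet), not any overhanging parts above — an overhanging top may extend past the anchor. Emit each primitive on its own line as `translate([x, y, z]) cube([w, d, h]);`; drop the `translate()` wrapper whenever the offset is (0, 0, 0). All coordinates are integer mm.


translate([425, 194, 0]) cube([3786, 128, 382]);


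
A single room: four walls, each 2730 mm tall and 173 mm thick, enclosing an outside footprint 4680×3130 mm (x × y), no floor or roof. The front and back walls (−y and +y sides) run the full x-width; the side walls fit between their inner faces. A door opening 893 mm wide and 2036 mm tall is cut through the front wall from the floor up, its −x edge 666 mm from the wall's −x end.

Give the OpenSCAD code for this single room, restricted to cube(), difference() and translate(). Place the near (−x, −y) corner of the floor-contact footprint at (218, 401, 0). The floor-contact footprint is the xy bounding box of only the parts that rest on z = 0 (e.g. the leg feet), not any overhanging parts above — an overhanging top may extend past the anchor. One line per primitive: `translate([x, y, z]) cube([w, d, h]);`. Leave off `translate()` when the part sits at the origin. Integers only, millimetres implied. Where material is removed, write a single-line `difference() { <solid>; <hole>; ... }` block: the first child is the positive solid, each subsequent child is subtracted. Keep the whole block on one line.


difference() { translate([218, 401, 0]) cube([4680, 173, 2730]); translate([884, 401, 0]) cube([893, 173, 2036]); }
translate([218, 3358, 0]) cube([4680, 173, 2730]);
translate([218, 574, 0]) cube([173, 2784, 2730]);
translate([4725, 574, 0]) cube([173, 2784, 2730]);


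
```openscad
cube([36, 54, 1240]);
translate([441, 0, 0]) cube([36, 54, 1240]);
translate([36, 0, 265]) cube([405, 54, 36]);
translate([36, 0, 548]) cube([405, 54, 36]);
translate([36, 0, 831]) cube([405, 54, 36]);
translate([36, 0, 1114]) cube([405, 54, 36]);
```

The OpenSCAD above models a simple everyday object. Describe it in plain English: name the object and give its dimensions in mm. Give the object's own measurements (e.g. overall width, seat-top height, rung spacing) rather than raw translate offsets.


A straight ladder. Two 36×54 mm vertical rails, 1240 mm tall, stand 477 mm apart (outside-to-outside) with their front faces coplanar on the −y side. 4 rungs, each 54 mm deep and 36 mm tall, span between the inner faces of the rails, front faces flush with the rails. The lowest rung's underside is at z = 265 mm and rungs are spaced 283 mm apart (underside to underside).


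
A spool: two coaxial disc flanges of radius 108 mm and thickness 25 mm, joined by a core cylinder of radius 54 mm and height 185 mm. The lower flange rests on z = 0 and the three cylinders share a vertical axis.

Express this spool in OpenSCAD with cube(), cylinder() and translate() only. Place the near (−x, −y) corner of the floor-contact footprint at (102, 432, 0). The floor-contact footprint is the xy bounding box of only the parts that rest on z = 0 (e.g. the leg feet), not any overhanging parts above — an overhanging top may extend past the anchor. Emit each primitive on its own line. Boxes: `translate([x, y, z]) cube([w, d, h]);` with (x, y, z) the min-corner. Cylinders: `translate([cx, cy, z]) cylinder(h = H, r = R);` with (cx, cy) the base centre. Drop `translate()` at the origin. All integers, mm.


translate([210, 540, 0]) cylinder(h = 25, r = 108);
translate([210, 540, 25]) cylinder(h = 185, r = 54);
translate([210, 540, 210]) cylinder(h = 25, r = 108);


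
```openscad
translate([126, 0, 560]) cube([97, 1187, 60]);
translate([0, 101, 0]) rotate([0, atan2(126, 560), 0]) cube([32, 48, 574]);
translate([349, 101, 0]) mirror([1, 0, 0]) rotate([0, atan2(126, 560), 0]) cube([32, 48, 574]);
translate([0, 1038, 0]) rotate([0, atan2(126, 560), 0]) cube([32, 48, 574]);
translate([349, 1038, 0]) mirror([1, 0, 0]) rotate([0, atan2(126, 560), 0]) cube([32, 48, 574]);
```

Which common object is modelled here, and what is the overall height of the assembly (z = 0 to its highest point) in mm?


A sawhorse. The overall height is 620 mm.

A beam across two mirrored pairs of raked legs — a sawhorse. The beam's underside is at z = 560 (matching the legs' vertical rise in atan2(126, 560)) and the beam is 60 mm tall, so its top is at 560 + 60 = 620 mm. The raked legs top out at the beam's underside, so that is the highest point.


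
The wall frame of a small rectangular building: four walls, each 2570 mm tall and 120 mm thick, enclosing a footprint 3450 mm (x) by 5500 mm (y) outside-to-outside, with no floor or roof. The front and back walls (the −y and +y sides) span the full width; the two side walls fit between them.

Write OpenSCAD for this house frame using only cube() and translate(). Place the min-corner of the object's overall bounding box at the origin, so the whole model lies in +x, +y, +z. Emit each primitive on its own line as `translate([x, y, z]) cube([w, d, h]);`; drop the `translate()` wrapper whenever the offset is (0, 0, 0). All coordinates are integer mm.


cube([3450, 120, 2570]);
translate([0, 5380, 0]) cube([3450, 120, 2570]);
translate([0, 120, 0]) cube([120, 5260, 2570]);
translate([3330, 120, 0]) cube([120, 5260, 2570]);


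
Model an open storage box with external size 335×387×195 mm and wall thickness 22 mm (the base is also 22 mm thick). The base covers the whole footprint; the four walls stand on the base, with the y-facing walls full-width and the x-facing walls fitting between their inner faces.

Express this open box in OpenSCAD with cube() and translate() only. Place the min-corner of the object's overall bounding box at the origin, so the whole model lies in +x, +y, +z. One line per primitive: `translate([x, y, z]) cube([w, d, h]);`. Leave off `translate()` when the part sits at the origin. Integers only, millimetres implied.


cube([335, 387, 22]);
translate([0, 0, 22]) cube([335, 22, 173]);
translate([0, 365, 22]) cube([335, 22, 173]);
translate([0, 22, 22]) cube([22, 343, 173]);
translate([313, 22, 22]) cube([22, 343, 173]);


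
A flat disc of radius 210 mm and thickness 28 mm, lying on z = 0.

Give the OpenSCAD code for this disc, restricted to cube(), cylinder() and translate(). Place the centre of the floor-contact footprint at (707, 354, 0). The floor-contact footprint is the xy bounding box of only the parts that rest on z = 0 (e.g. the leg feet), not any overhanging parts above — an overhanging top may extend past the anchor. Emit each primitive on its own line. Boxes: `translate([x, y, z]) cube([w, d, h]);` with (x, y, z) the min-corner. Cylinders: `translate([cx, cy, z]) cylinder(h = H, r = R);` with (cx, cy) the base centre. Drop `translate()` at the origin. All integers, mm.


translate([707, 354, 0]) cylinder(h = 28, r = 210);
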